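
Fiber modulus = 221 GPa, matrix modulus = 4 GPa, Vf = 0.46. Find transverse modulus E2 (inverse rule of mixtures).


1/E2 = Vf/Ef + (1-Vf)/Em = 0.46/221 + 0.54/4
E2 = 7.29 GPa

7.29 GPa


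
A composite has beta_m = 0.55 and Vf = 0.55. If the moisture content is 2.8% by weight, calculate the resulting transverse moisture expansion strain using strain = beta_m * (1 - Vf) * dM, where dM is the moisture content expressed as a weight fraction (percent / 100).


dM = 2.8/100 = 0.028
strain = beta_m * (1-Vf) * dM = 0.55 * 0.45 * 0.028 = 0.00693

0.00693


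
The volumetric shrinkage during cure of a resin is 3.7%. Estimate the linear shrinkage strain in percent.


Linear shrinkage ≈ vol_shrink/3 = 3.7/3 = 1.233%

1.233%


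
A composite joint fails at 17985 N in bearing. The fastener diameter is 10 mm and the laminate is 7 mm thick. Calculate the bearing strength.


sigma_br = F/(d*h) = 17985/(10*7) = 256.9 MPa

256.9 MPa


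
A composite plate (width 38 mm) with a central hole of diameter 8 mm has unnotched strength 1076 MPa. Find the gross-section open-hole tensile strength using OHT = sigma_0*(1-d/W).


OHT = sigma_0*(1-d/W) = 1076*(1-8/38) = 849.5 MPa

849.5 MPa


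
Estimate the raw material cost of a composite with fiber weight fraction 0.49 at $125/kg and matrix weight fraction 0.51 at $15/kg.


Cost = cost_f*Wf + cost_m*Wm = 125*0.49 + 15*0.51 = $68.9/kg

$68.9/kg


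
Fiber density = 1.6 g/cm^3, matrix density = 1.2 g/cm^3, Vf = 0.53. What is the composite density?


rho_c = rho_f*Vf + rho_m*(1-Vf) = 1.6*0.53 + 1.2*0.47 = 1.412 g/cm^3

1.412 g/cm^3


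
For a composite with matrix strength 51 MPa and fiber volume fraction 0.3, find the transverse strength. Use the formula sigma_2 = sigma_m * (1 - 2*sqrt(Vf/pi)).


factor = 1 - 2*sqrt(0.3/pi) = 0.382
sigma_2 = 51 * 0.382 = 19.48 MPa

19.48 MPa


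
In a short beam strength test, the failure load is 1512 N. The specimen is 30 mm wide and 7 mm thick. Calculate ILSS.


ILSS = 3F/(4bh) = 3*1512/(4*30*7) = 5.4 MPa

5.4 MPa


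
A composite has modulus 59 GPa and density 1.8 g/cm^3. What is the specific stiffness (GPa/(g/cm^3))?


Specific stiffness = E/rho = 59/1.8 = 32.8 GPa/(g/cm^3)

32.8 GPa/(g/cm^3)


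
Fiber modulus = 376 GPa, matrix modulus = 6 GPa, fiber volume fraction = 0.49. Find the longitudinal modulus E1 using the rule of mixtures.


E1 = Ef*Vf + Em*(1-Vf) = 376*0.49 + 6*0.51 = 187.3 GPa

187.3 GPa


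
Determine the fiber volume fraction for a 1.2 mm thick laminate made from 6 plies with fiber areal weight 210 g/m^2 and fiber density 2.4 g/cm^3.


Vf = n * FAW / (rho_f * h * 1000) = 6 * 210 / (2.4 * 1.2 * 1000) = 0.4375

0.4375


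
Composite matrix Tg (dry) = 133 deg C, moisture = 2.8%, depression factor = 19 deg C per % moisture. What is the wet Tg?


Tg_wet = Tg_dry - k*moisture = 133 - 19*2.8 = 79.8 deg C

79.8 deg C


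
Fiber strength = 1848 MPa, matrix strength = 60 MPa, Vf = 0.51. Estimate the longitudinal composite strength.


sigma_1 = sigma_f*Vf + sigma_m*(1-Vf) = 1848*0.51 + 60*0.49 = 971.9 MPa

971.9 MPa


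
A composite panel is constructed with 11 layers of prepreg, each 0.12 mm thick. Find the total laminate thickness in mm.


h = n * t_ply = 11 * 0.12 = 1.32 mm

1.32 mm


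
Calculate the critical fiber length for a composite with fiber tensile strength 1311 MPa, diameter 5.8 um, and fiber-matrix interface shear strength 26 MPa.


Lc = sigma_f * d / (2 * tau_i) = 1311 * 5.8 / (2 * 26) = 146.2 um

146.2 um


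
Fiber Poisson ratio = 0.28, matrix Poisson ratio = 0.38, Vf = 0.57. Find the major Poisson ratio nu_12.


nu_12 = nu_f*Vf + nu_m*(1-Vf) = 0.28*0.57 + 0.38*0.43 = 0.323

0.323


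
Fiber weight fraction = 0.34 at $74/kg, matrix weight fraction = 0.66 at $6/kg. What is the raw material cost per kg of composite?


Cost = cost_f*Wf + cost_m*Wm = 74*0.34 + 6*0.66 = $29.12/kg

$29.12/kg


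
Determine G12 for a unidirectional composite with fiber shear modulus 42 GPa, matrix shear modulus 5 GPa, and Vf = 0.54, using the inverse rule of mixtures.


1/G12 = Vf/Gf + (1-Vf)/Gm = 0.54/42 + 0.46/5
G12 = 9.54 GPa

9.54 GPa


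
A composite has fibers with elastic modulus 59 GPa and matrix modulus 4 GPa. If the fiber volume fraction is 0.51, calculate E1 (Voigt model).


E1 = Ef*Vf + Em*(1-Vf) = 59*0.51 + 4*0.49 = 32.05 GPa

32.05 GPa


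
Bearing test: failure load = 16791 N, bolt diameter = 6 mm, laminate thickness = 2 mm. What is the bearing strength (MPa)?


sigma_br = F/(d*h) = 16791/(6*2) = 1399.3 MPa

1399.3 MPa


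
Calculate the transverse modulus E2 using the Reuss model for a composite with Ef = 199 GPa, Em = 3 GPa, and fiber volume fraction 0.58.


1/E2 = Vf/Ef + (1-Vf)/Em = 0.58/199 + 0.42/3
E2 = 7.0 GPa

7.0 GPa


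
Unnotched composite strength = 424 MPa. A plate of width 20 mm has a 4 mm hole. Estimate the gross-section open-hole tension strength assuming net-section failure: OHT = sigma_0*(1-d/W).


OHT = sigma_0*(1-d/W) = 424*(1-4/20) = 339.2 MPa

339.2 MPa


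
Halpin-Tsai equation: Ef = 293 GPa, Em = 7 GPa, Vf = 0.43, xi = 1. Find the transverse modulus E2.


eta = (Ef/Em - 1)/(Ef/Em + xi) = (41.8571 - 1)/(41.8571 + 1) = 0.9533
E2 = Em*(1+xi*eta*Vf)/(1-eta*Vf) = 16.73 GPa

16.73 GPa


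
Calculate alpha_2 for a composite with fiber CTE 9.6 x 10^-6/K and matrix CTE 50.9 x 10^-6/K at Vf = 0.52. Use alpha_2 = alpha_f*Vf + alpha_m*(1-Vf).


alpha_2 = alpha_f*Vf + alpha_m*(1-Vf) = 9.6*0.52 + 50.9*0.48 = 29.4 x 10^-6/K

29.4 x 10^-6/K


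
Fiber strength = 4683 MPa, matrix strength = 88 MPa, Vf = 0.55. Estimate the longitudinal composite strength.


sigma_1 = sigma_f*Vf + sigma_m*(1-Vf) = 4683*0.55 + 88*0.45 = 2615.3 MPa

2615.3 MPa


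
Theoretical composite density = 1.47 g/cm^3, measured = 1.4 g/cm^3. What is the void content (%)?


Void% = (rho_theo - rho_actual)/rho_theo * 100 = (1.47 - 1.4)/1.47 * 100 = 4.76%

4.76%


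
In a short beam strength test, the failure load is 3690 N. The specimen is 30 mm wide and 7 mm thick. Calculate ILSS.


ILSS = 3F/(4bh) = 3*3690/(4*30*7) = 13.18 MPa

13.18 MPa


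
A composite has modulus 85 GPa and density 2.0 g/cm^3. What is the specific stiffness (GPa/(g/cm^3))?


Specific stiffness = E/rho = 85/2.0 = 42.5 GPa/(g/cm^3)

42.5 GPa/(g/cm^3)


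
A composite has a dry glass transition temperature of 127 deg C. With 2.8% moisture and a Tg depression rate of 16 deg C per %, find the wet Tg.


Tg_wet = Tg_dry - k*moisture = 127 - 16*2.8 = 82.2 deg C

82.2 deg C


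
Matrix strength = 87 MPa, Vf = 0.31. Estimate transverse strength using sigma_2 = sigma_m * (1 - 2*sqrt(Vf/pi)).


factor = 1 - 2*sqrt(0.31/pi) = 0.3717
sigma_2 = 87 * 0.3717 = 32.34 MPa

32.34 MPa


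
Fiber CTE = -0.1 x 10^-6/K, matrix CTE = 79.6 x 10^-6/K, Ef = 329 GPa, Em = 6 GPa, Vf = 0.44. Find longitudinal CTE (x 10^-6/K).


E1 = Ef*Vf + Em*(1-Vf) = 148.12
alpha_1 = (alpha_f*Ef*Vf + alpha_m*Em*(1-Vf))/E1 = 1.71 x 10^-6/K

1.71 x 10^-6/K


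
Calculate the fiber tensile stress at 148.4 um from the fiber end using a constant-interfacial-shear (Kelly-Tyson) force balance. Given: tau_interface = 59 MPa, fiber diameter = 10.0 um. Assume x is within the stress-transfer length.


Force balance: sigma_f * (pi*d^2/4) = tau * (pi*d) * x  ->  sigma_f = 4 * tau * x / d
sigma_f = 4 * 59 * 148.4 / 10.0 = 3502.2 MPa

3502.2 MPa


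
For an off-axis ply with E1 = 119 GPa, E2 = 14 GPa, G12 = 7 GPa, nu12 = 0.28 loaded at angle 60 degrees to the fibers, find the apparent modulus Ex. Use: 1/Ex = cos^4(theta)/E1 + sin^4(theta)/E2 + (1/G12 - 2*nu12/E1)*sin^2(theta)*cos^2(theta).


cos^4(60) = 0.0625, sin^4(60) = 0.5625, sin^2(60)*cos^2(60) = 0.1875
1/G12 - 2*nu12/E1 = 1/7 - 2*0.28/119 = 0.138151 GPa^-1
1/Ex = 0.0625/119 + 0.5625/14 + 0.138151*0.1875 = 0.0666071 GPa^-1
Ex = 15.01 GPa

15.01 GPa


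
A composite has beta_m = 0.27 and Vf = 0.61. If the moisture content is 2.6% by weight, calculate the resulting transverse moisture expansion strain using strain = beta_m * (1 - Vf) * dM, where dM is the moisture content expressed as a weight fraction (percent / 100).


dM = 2.6/100 = 0.026
strain = beta_m * (1-Vf) * dM = 0.27 * 0.39 * 0.026 = 0.0027378

0.0027378


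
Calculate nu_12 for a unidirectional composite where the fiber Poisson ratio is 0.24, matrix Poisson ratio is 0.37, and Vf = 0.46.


nu_12 = nu_f*Vf + nu_m*(1-Vf) = 0.24*0.46 + 0.37*0.54 = 0.3102

0.3102


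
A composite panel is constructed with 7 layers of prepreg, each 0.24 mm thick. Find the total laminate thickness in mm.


h = n * t_ply = 7 * 0.24 = 1.68 mm

1.68 mm


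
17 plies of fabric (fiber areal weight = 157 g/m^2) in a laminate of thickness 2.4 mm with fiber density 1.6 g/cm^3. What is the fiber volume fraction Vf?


Vf = n * FAW / (rho_f * h * 1000) = 17 * 157 / (1.6 * 2.4 * 1000) = 0.6951

0.6951


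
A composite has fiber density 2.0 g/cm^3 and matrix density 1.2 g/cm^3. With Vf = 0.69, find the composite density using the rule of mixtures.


rho_c = rho_f*Vf + rho_m*(1-Vf) = 2.0*0.69 + 1.2*0.31 = 1.752 g/cm^3

1.752 g/cm^3


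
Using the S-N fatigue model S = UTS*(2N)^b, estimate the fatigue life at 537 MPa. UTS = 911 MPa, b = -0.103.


N = 0.5 * (S/UTS)^(1/b) = 0.5 * (537/911)^(1/-0.103) = 84.6357 cycles

84.6357 cycles


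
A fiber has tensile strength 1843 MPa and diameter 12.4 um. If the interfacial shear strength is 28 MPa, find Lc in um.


Lc = sigma_f * d / (2 * tau_i) = 1843 * 12.4 / (2 * 28) = 408.1 um

408.1 um


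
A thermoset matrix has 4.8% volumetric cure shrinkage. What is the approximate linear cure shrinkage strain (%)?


Linear shrinkage ≈ vol_shrink/3 = 4.8/3 = 1.6%

1.6%


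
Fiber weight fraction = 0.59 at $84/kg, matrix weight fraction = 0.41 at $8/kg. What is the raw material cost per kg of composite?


Cost = cost_f*Wf + cost_m*Wm = 84*0.59 + 8*0.41 = $52.84/kg

$52.84/kg


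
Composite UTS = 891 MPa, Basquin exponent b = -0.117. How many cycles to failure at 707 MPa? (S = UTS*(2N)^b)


N = 0.5 * (S/UTS)^(1/b) = 0.5 * (707/891)^(1/-0.117) = 3.6107 cycles

3.6107 cycles


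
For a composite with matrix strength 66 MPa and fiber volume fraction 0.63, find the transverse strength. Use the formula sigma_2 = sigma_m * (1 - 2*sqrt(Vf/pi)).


factor = 1 - 2*sqrt(0.63/pi) = 0.1044
sigma_2 = 66 * 0.1044 = 6.89 MPa

6.89 MPa


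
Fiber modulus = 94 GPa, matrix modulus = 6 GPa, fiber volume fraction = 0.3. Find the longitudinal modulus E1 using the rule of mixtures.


E1 = Ef*Vf + Em*(1-Vf) = 94*0.3 + 6*0.7 = 32.4 GPa

32.4 GPa


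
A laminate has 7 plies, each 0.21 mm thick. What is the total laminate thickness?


h = n * t_ply = 7 * 0.21 = 1.47 mm

1.47 mm


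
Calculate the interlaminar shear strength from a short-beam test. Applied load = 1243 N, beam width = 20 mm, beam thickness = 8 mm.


ILSS = 3F/(4bh) = 3*1243/(4*20*8) = 5.83 MPa

5.83 MPa


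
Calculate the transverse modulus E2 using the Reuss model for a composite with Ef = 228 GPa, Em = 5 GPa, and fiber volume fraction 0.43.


1/E2 = Vf/Ef + (1-Vf)/Em = 0.43/228 + 0.57/5
E2 = 8.63 GPa

8.63 GPa


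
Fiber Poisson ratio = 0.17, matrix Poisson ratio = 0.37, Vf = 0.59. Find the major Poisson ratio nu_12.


nu_12 = nu_f*Vf + nu_m*(1-Vf) = 0.17*0.59 + 0.37*0.41 = 0.252

0.252


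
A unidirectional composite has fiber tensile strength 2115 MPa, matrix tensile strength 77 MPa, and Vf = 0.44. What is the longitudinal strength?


sigma_1 = sigma_f*Vf + sigma_m*(1-Vf) = 2115*0.44 + 77*0.56 = 973.7 MPa

973.7 MPa


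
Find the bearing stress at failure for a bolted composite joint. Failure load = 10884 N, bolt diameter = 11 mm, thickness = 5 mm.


sigma_br = F/(d*h) = 10884/(11*5) = 197.9 MPa

197.9 MPa


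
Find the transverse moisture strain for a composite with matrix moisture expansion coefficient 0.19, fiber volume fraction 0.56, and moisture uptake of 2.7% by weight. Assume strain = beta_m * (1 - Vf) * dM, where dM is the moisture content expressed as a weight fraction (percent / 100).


dM = 2.7/100 = 0.027
strain = beta_m * (1-Vf) * dM = 0.19 * 0.44 * 0.027 = 0.0022572

0.0022572


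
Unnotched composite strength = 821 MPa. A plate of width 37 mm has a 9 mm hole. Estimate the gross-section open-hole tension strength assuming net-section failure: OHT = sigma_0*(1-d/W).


OHT = sigma_0*(1-d/W) = 821*(1-9/37) = 621.3 MPa

621.3 MPa


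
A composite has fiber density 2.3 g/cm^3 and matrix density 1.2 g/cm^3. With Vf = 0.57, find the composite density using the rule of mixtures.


rho_c = rho_f*Vf + rho_m*(1-Vf) = 2.3*0.57 + 1.2*0.43 = 1.827 g/cm^3

1.827 g/cm^3


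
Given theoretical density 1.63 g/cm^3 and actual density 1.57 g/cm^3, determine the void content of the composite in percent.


Void% = (rho_theo - rho_actual)/rho_theo * 100 = (1.63 - 1.57)/1.63 * 100 = 3.68%

3.68%


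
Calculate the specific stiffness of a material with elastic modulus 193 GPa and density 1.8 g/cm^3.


Specific stiffness = E/rho = 193/1.8 = 107.2 GPa/(g/cm^3)

107.2 GPa/(g/cm^3)


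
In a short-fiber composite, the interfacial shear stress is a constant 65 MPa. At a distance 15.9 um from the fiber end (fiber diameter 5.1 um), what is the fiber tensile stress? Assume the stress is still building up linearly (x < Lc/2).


Force balance: sigma_f * (pi*d^2/4) = tau * (pi*d) * x  ->  sigma_f = 4 * tau * x / d
sigma_f = 4 * 65 * 15.9 / 5.1 = 810.6 MPa

810.6 MPa


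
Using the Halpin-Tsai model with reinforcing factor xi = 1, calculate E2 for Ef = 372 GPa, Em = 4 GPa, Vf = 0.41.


eta = (Ef/Em - 1)/(Ef/Em + xi) = (93.0 - 1)/(93.0 + 1) = 0.9787
E2 = Em*(1+xi*eta*Vf)/(1-eta*Vf) = 9.36 GPa

9.36 GPa


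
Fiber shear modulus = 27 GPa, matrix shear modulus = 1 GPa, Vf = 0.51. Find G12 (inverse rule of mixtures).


1/G12 = Vf/Gf + (1-Vf)/Gm = 0.51/27 + 0.49/1
G12 = 1.97 GPa

1.97 GPa


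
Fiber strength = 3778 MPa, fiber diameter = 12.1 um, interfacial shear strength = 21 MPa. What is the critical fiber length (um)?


Lc = sigma_f * d / (2 * tau_i) = 3778 * 12.1 / (2 * 21) = 1088.4 um

1088.4 um


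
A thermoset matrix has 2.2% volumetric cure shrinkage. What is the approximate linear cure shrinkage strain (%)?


Linear shrinkage ≈ vol_shrink/3 = 2.2/3 = 0.733%

0.733%


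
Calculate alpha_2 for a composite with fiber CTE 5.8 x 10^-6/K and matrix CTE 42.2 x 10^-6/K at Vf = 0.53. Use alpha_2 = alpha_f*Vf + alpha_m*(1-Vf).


alpha_2 = alpha_f*Vf + alpha_m*(1-Vf) = 5.8*0.53 + 42.2*0.47 = 22.9 x 10^-6/K

22.9 x 10^-6/K


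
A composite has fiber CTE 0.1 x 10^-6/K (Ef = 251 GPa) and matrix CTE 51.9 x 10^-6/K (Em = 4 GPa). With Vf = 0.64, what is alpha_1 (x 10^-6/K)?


E1 = Ef*Vf + Em*(1-Vf) = 162.08
alpha_1 = (alpha_f*Ef*Vf + alpha_m*Em*(1-Vf))/E1 = 0.56 x 10^-6/K

0.56 x 10^-6/K


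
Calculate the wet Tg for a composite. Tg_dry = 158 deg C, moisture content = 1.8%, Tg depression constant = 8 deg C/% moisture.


Tg_wet = Tg_dry - k*moisture = 158 - 8*1.8 = 143.6 deg C

143.6 deg C


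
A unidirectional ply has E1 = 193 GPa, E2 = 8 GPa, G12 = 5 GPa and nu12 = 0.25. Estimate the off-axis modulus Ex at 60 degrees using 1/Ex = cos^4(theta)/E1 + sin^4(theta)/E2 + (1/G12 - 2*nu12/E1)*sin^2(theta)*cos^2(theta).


cos^4(60) = 0.0625, sin^4(60) = 0.5625, sin^2(60)*cos^2(60) = 0.1875
1/G12 - 2*nu12/E1 = 1/5 - 2*0.25/193 = 0.197409 GPa^-1
1/Ex = 0.0625/193 + 0.5625/8 + 0.197409*0.1875 = 0.1076506 GPa^-1
Ex = 9.29 GPa

9.29 GPa


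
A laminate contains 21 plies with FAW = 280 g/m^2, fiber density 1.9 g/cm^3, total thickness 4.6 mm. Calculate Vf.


Vf = n * FAW / (rho_f * h * 1000) = 21 * 280 / (1.9 * 4.6 * 1000) = 0.6728

0.6728


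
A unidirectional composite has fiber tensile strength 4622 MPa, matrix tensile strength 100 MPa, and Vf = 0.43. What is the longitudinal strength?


sigma_1 = sigma_f*Vf + sigma_m*(1-Vf) = 4622*0.43 + 100*0.57 = 2044.5 MPa

2044.5 MPa


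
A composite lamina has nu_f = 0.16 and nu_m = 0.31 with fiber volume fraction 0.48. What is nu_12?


nu_12 = nu_f*Vf + nu_m*(1-Vf) = 0.16*0.48 + 0.31*0.52 = 0.238

0.238


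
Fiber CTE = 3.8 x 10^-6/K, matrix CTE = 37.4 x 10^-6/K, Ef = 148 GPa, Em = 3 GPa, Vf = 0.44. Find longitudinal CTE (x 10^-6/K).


E1 = Ef*Vf + Em*(1-Vf) = 66.8
alpha_1 = (alpha_f*Ef*Vf + alpha_m*Em*(1-Vf))/E1 = 4.65 x 10^-6/K

4.65 x 10^-6/K


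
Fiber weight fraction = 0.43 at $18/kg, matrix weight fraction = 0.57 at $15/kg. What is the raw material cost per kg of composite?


Cost = cost_f*Wf + cost_m*Wm = 18*0.43 + 15*0.57 = $16.29/kg

$16.29/kg


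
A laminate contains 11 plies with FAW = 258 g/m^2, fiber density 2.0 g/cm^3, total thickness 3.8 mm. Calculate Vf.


Vf = n * FAW / (rho_f * h * 1000) = 11 * 258 / (2.0 * 3.8 * 1000) = 0.3734

0.3734


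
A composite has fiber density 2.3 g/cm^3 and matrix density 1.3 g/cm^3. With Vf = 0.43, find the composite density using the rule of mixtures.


rho_c = rho_f*Vf + rho_m*(1-Vf) = 2.3*0.43 + 1.3*0.57 = 1.73 g/cm^3

1.73 g/cm^3


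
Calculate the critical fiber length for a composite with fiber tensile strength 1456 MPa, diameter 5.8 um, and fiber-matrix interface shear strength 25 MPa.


Lc = sigma_f * d / (2 * tau_i) = 1456 * 5.8 / (2 * 25) = 168.9 um

168.9 um


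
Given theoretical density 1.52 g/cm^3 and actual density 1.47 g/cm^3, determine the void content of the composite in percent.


Void% = (rho_theo - rho_actual)/rho_theo * 100 = (1.52 - 1.47)/1.52 * 100 = 3.29%

3.29%


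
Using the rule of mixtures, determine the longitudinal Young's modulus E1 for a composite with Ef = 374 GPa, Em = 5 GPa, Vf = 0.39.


E1 = Ef*Vf + Em*(1-Vf) = 374*0.39 + 5*0.61 = 148.91 GPa

148.91 GPa


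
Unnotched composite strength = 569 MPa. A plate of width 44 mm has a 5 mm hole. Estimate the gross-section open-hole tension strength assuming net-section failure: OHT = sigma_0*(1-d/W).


OHT = sigma_0*(1-d/W) = 569*(1-5/44) = 504.3 MPa

504.3 MPa


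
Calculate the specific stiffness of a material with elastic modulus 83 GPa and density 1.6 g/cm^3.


Specific stiffness = E/rho = 83/1.6 = 51.9 GPa/(g/cm^3)

51.9 GPa/(g/cm^3)


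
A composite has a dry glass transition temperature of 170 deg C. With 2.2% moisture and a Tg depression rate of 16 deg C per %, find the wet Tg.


Tg_wet = Tg_dry - k*moisture = 170 - 16*2.2 = 134.8 deg C

134.8 deg C


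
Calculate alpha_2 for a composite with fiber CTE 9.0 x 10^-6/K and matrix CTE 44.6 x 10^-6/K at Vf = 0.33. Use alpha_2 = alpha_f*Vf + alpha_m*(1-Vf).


alpha_2 = alpha_f*Vf + alpha_m*(1-Vf) = 9.0*0.33 + 44.6*0.67 = 32.9 x 10^-6/K

32.9 x 10^-6/K


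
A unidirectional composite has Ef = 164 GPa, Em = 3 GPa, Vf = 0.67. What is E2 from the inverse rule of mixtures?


1/E2 = Vf/Ef + (1-Vf)/Em = 0.67/164 + 0.33/3
E2 = 8.77 GPa

8.77 GPa


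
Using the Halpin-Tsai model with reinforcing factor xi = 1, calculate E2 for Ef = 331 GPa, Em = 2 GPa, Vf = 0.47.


eta = (Ef/Em - 1)/(Ef/Em + xi) = (165.5 - 1)/(165.5 + 1) = 0.988
E2 = Em*(1+xi*eta*Vf)/(1-eta*Vf) = 5.47 GPa

5.47 GPa


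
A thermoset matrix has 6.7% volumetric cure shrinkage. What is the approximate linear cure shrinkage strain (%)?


Linear shrinkage ≈ vol_shrink/3 = 6.7/3 = 2.233%

2.233%


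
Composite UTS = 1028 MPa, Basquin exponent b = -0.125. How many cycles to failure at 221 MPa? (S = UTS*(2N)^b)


N = 0.5 * (S/UTS)^(1/b) = 0.5 * (221/1028)^(1/-0.125) = 109591.4649 cycles

109591.4649 cycles


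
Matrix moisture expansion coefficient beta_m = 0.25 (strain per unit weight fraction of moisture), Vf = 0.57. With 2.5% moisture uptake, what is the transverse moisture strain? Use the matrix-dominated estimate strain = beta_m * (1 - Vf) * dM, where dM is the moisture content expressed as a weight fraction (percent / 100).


dM = 2.5/100 = 0.025
strain = beta_m * (1-Vf) * dM = 0.25 * 0.43 * 0.025 = 0.0026875

0.0026875


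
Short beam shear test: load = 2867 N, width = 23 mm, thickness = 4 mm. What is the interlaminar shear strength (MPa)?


ILSS = 3F/(4bh) = 3*2867/(4*23*4) = 23.37 MPa

23.37 MPa


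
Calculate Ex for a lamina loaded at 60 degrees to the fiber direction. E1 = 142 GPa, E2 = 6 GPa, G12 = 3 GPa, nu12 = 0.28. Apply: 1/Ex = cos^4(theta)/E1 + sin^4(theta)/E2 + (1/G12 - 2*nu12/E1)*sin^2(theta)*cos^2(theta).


cos^4(60) = 0.0625, sin^4(60) = 0.5625, sin^2(60)*cos^2(60) = 0.1875
1/G12 - 2*nu12/E1 = 1/3 - 2*0.28/142 = 0.32939 GPa^-1
1/Ex = 0.0625/142 + 0.5625/6 + 0.32939*0.1875 = 0.1559507 GPa^-1
Ex = 6.41 GPa

6.41 GPa


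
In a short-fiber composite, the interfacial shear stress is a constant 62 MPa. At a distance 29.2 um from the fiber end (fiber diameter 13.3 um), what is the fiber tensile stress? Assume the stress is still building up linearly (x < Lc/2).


Force balance: sigma_f * (pi*d^2/4) = tau * (pi*d) * x  ->  sigma_f = 4 * tau * x / d
sigma_f = 4 * 62 * 29.2 / 13.3 = 544.5 MPa

544.5 MPa


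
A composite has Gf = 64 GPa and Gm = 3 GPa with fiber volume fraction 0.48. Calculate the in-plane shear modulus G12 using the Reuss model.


1/G12 = Vf/Gf + (1-Vf)/Gm = 0.48/64 + 0.52/3
G12 = 5.53 GPa

5.53 GPa


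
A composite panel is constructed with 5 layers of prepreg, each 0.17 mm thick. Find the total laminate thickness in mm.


h = n * t_ply = 5 * 0.17 = 0.85 mm

0.85 mm


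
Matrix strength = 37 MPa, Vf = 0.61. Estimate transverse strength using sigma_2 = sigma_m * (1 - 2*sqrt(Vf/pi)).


factor = 1 - 2*sqrt(0.61/pi) = 0.1187
sigma_2 = 37 * 0.1187 = 4.39 MPa

4.39 MPa


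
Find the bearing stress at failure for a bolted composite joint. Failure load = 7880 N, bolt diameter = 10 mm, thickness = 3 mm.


sigma_br = F/(d*h) = 7880/(10*3) = 262.7 MPa

262.7 MPa


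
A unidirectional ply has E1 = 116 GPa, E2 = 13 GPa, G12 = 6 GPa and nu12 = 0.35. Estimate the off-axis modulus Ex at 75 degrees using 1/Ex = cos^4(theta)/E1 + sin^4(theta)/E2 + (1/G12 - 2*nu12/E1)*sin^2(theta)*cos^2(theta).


cos^4(75) = 0.004487, sin^4(75) = 0.870513, sin^2(75)*cos^2(75) = 0.0625
1/G12 - 2*nu12/E1 = 1/6 - 2*0.35/116 = 0.160632 GPa^-1
1/Ex = 0.004487/116 + 0.870513/13 + 0.160632*0.0625 = 0.0770407 GPa^-1
Ex = 12.98 GPa

12.98 GPa


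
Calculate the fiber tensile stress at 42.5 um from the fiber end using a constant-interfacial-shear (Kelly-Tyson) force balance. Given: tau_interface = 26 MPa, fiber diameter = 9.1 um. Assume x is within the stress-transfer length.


Force balance: sigma_f * (pi*d^2/4) = tau * (pi*d) * x  ->  sigma_f = 4 * tau * x / d
sigma_f = 4 * 26 * 42.5 / 9.1 = 485.7 MPa

485.7 MPa


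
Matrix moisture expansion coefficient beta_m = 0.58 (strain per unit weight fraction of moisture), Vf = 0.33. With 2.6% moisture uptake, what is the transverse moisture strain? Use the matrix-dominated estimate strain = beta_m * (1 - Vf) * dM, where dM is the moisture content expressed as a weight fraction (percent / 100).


dM = 2.6/100 = 0.026
strain = beta_m * (1-Vf) * dM = 0.58 * 0.67 * 0.026 = 0.0101036

0.0101036


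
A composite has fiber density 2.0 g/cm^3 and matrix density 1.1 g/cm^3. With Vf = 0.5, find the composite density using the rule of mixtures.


rho_c = rho_f*Vf + rho_m*(1-Vf) = 2.0*0.5 + 1.1*0.5 = 1.55 g/cm^3

1.55 g/cm^3


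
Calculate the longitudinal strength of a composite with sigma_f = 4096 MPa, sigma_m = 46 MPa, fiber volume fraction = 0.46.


sigma_1 = sigma_f*Vf + sigma_m*(1-Vf) = 4096*0.46 + 46*0.54 = 1909.0 MPa

1909.0 MPa


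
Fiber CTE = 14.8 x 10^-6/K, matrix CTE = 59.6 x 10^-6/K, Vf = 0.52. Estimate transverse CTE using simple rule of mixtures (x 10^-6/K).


alpha_2 = alpha_f*Vf + alpha_m*(1-Vf) = 14.8*0.52 + 59.6*0.48 = 36.3 x 10^-6/K

36.3 x 10^-6/K


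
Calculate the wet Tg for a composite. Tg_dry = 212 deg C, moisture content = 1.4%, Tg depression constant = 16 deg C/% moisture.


Tg_wet = Tg_dry - k*moisture = 212 - 16*1.4 = 189.6 deg C

189.6 deg C


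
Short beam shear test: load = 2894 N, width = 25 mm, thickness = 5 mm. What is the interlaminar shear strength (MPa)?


ILSS = 3F/(4bh) = 3*2894/(4*25*5) = 17.36 MPa

17.36 MPa


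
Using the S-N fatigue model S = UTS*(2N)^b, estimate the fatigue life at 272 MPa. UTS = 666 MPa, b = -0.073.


N = 0.5 * (S/UTS)^(1/b) = 0.5 * (272/666)^(1/-0.073) = 106277.2264 cycles

106277.2264 cycles


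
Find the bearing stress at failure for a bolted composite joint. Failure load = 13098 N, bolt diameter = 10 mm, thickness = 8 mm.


sigma_br = F/(d*h) = 13098/(10*8) = 163.7 MPa

163.7 MPa


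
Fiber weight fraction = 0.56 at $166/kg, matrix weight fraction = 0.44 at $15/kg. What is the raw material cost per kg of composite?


Cost = cost_f*Wf + cost_m*Wm = 166*0.56 + 15*0.44 = $99.56/kg

$99.56/kg


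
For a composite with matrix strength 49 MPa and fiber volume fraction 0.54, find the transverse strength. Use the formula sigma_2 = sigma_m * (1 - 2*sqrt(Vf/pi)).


factor = 1 - 2*sqrt(0.54/pi) = 0.1708
sigma_2 = 49 * 0.1708 = 8.37 MPa

8.37 MPa


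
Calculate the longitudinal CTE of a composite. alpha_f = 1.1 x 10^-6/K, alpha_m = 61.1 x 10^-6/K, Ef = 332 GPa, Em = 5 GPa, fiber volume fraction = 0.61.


E1 = Ef*Vf + Em*(1-Vf) = 204.47
alpha_1 = (alpha_f*Ef*Vf + alpha_m*Em*(1-Vf))/E1 = 1.67 x 10^-6/K

1.67 x 10^-6/K


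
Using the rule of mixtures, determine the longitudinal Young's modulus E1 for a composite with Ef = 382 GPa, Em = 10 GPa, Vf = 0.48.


E1 = Ef*Vf + Em*(1-Vf) = 382*0.48 + 10*0.52 = 188.56 GPa

188.56 GPa


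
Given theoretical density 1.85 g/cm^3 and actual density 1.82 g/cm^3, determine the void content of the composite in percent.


Void% = (rho_theo - rho_actual)/rho_theo * 100 = (1.85 - 1.82)/1.85 * 100 = 1.62%

1.62%


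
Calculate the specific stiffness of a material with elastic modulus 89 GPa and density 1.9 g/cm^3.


Specific stiffness = E/rho = 89/1.9 = 46.8 GPa/(g/cm^3)

46.8 GPa/(g/cm^3)


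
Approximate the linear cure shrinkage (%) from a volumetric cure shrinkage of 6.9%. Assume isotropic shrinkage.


Linear shrinkage ≈ vol_shrink/3 = 6.9/3 = 2.3%

2.3%


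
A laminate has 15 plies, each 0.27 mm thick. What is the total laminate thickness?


h = n * t_ply = 15 * 0.27 = 4.05 mm

4.05 mm


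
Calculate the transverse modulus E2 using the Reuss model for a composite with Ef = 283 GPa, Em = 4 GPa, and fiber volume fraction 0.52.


1/E2 = Vf/Ef + (1-Vf)/Em = 0.52/283 + 0.48/4
E2 = 8.21 GPa

8.21 GPa


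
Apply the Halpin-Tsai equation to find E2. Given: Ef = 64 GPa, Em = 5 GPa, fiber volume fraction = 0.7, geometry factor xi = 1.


eta = (Ef/Em - 1)/(Ef/Em + xi) = (12.8 - 1)/(12.8 + 1) = 0.8551
E2 = Em*(1+xi*eta*Vf)/(1-eta*Vf) = 19.91 GPa

19.91 GPa


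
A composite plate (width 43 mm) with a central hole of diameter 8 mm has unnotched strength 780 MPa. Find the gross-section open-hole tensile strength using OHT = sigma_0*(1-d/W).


OHT = sigma_0*(1-d/W) = 780*(1-8/43) = 634.9 MPa

634.9 MPa


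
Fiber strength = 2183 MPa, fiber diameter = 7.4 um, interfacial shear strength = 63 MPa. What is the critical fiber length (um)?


Lc = sigma_f * d / (2 * tau_i) = 2183 * 7.4 / (2 * 63) = 128.2 um

128.2 um


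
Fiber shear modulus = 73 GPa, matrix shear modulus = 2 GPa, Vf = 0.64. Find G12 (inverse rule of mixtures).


1/G12 = Vf/Gf + (1-Vf)/Gm = 0.64/73 + 0.36/2
G12 = 5.3 GPa

5.3 GPa


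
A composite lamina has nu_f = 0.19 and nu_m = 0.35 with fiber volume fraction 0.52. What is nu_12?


nu_12 = nu_f*Vf + nu_m*(1-Vf) = 0.19*0.52 + 0.35*0.48 = 0.2668

0.2668


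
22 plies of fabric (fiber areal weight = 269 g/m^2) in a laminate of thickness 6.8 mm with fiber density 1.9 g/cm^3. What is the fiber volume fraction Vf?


Vf = n * FAW / (rho_f * h * 1000) = 22 * 269 / (1.9 * 6.8 * 1000) = 0.458

0.458


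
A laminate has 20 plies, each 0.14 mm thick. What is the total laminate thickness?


h = n * t_ply = 20 * 0.14 = 2.8 mm

2.8 mm


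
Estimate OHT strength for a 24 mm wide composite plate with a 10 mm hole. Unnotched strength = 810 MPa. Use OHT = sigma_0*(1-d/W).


OHT = sigma_0*(1-d/W) = 810*(1-10/24) = 472.5 MPa

472.5 MPa


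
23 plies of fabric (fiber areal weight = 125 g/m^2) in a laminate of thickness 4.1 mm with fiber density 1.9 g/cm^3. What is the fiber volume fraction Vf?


Vf = n * FAW / (rho_f * h * 1000) = 23 * 125 / (1.9 * 4.1 * 1000) = 0.3691

0.3691


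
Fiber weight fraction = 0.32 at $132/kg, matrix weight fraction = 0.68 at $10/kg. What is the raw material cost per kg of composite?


Cost = cost_f*Wf + cost_m*Wm = 132*0.32 + 10*0.68 = $49.04/kg

$49.04/kg


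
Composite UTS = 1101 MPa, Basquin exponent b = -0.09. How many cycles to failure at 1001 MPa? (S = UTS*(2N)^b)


N = 0.5 * (S/UTS)^(1/b) = 0.5 * (1001/1101)^(1/-0.09) = 1.4403 cycles

1.4403 cycles


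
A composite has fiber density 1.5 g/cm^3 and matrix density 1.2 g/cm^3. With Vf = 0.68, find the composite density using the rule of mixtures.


rho_c = rho_f*Vf + rho_m*(1-Vf) = 1.5*0.68 + 1.2*0.32 = 1.404 g/cm^3

1.404 g/cm^3


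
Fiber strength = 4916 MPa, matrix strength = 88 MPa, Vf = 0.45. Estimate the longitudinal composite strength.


sigma_1 = sigma_f*Vf + sigma_m*(1-Vf) = 4916*0.45 + 88*0.55 = 2260.6 MPa

2260.6 MPa


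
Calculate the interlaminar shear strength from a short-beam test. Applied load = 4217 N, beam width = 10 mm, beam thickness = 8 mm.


ILSS = 3F/(4bh) = 3*4217/(4*10*8) = 39.53 MPa

39.53 MPa


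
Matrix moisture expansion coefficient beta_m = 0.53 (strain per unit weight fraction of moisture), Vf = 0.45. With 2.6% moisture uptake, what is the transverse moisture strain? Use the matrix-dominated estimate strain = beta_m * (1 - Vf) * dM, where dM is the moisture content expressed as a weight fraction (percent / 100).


dM = 2.6/100 = 0.026
strain = beta_m * (1-Vf) * dM = 0.53 * 0.55 * 0.026 = 0.007579

0.007579


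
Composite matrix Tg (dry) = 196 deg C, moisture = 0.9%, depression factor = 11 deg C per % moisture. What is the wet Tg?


Tg_wet = Tg_dry - k*moisture = 196 - 11*0.9 = 186.1 deg C

186.1 deg C


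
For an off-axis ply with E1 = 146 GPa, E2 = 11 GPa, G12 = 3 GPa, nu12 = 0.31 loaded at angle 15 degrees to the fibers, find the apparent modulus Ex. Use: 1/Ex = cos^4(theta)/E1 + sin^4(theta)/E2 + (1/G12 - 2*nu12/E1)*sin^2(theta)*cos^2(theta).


cos^4(15) = 0.870513, sin^4(15) = 0.004487, sin^2(15)*cos^2(15) = 0.0625
1/G12 - 2*nu12/E1 = 1/3 - 2*0.31/146 = 0.329087 GPa^-1
1/Ex = 0.870513/146 + 0.004487/11 + 0.329087*0.0625 = 0.0269383 GPa^-1
Ex = 37.12 GPa

37.12 GPa


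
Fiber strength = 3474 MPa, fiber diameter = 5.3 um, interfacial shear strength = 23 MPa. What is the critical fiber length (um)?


Lc = sigma_f * d / (2 * tau_i) = 3474 * 5.3 / (2 * 23) = 400.3 um

400.3 um


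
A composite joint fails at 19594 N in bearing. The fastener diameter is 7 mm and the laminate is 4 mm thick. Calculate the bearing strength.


sigma_br = F/(d*h) = 19594/(7*4) = 699.8 MPa

699.8 MPa


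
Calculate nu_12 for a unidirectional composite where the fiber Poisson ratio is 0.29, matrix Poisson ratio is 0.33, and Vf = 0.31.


nu_12 = nu_f*Vf + nu_m*(1-Vf) = 0.29*0.31 + 0.33*0.69 = 0.3176

0.3176


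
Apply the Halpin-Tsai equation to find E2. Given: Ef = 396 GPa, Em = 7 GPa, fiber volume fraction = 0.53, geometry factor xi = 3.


eta = (Ef/Em - 1)/(Ef/Em + xi) = (56.5714 - 1)/(56.5714 + 3) = 0.9329
E2 = Em*(1+xi*eta*Vf)/(1-eta*Vf) = 34.38 GPa

34.38 GPa


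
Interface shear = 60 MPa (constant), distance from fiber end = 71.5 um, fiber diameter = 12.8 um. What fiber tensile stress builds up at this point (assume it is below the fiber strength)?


Force balance: sigma_f * (pi*d^2/4) = tau * (pi*d) * x  ->  sigma_f = 4 * tau * x / d
sigma_f = 4 * 60 * 71.5 / 12.8 = 1340.6 MPa

1340.6 MPa


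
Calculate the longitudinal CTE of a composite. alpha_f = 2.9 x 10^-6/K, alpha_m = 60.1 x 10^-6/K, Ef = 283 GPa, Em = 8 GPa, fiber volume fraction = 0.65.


E1 = Ef*Vf + Em*(1-Vf) = 186.75
alpha_1 = (alpha_f*Ef*Vf + alpha_m*Em*(1-Vf))/E1 = 3.76 x 10^-6/K

3.76 x 10^-6/K


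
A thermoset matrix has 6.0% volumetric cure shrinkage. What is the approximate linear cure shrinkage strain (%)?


Linear shrinkage ≈ vol_shrink/3 = 6.0/3 = 2.0%

2.0%


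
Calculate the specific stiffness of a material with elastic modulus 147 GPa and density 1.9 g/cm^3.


Specific stiffness = E/rho = 147/1.9 = 77.4 GPa/(g/cm^3)

77.4 GPa/(g/cm^3)


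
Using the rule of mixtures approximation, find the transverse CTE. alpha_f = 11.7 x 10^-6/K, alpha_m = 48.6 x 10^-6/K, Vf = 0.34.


alpha_2 = alpha_f*Vf + alpha_m*(1-Vf) = 11.7*0.34 + 48.6*0.66 = 36.1 x 10^-6/K

36.1 x 10^-6/K


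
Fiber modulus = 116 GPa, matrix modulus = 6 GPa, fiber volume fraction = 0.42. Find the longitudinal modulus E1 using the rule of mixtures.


E1 = Ef*Vf + Em*(1-Vf) = 116*0.42 + 6*0.58 = 52.2 GPa

52.2 GPa


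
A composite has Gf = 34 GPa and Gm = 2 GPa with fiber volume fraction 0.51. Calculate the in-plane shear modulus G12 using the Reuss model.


1/G12 = Vf/Gf + (1-Vf)/Gm = 0.51/34 + 0.49/2
G12 = 3.85 GPa

3.85 GPa


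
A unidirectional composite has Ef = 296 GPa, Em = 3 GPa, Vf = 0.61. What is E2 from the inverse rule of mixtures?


1/E2 = Vf/Ef + (1-Vf)/Em = 0.61/296 + 0.39/3
E2 = 7.57 GPa

7.57 GPa


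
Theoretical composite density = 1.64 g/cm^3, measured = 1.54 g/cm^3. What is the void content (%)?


Void% = (rho_theo - rho_actual)/rho_theo * 100 = (1.64 - 1.54)/1.64 * 100 = 6.1%

6.1%


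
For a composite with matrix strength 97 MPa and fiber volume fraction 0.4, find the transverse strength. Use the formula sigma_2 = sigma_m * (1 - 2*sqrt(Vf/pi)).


factor = 1 - 2*sqrt(0.4/pi) = 0.2864
sigma_2 = 97 * 0.2864 = 27.78 MPa

27.78 MPa


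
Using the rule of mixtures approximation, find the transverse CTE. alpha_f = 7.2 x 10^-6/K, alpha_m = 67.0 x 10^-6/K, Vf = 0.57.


alpha_2 = alpha_f*Vf + alpha_m*(1-Vf) = 7.2*0.57 + 67.0*0.43 = 32.9 x 10^-6/K

32.9 x 10^-6/K


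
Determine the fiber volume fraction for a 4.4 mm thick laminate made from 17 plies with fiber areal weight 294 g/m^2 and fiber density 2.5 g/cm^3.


Vf = n * FAW / (rho_f * h * 1000) = 17 * 294 / (2.5 * 4.4 * 1000) = 0.4544

0.4544


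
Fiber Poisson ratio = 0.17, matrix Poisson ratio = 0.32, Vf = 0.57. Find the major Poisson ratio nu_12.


nu_12 = nu_f*Vf + nu_m*(1-Vf) = 0.17*0.57 + 0.32*0.43 = 0.2345

0.2345


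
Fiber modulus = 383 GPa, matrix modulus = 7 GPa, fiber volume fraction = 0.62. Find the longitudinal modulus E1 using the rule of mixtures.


E1 = Ef*Vf + Em*(1-Vf) = 383*0.62 + 7*0.38 = 240.12 GPa

240.12 GPa


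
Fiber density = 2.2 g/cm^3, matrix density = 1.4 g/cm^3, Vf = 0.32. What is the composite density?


rho_c = rho_f*Vf + rho_m*(1-Vf) = 2.2*0.32 + 1.4*0.68 = 1.656 g/cm^3

1.656 g/cm^3


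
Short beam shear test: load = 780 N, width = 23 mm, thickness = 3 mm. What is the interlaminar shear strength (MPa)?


ILSS = 3F/(4bh) = 3*780/(4*23*3) = 8.48 MPa

8.48 MPa


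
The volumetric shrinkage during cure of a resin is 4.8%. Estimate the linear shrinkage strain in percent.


Linear shrinkage ≈ vol_shrink/3 = 4.8/3 = 1.6%

1.6%


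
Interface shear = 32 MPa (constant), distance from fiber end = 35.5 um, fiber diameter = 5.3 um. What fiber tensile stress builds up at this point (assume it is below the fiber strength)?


Force balance: sigma_f * (pi*d^2/4) = tau * (pi*d) * x  ->  sigma_f = 4 * tau * x / d
sigma_f = 4 * 32 * 35.5 / 5.3 = 857.4 MPa

857.4 MPa


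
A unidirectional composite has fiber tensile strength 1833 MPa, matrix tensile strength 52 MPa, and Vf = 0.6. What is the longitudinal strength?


sigma_1 = sigma_f*Vf + sigma_m*(1-Vf) = 1833*0.6 + 52*0.4 = 1120.6 MPa

1120.6 MPa


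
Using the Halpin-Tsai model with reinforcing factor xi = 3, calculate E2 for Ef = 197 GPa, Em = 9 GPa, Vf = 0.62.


eta = (Ef/Em - 1)/(Ef/Em + xi) = (21.8889 - 1)/(21.8889 + 3) = 0.8393
E2 = Em*(1+xi*eta*Vf)/(1-eta*Vf) = 48.06 GPa

48.06 GPa


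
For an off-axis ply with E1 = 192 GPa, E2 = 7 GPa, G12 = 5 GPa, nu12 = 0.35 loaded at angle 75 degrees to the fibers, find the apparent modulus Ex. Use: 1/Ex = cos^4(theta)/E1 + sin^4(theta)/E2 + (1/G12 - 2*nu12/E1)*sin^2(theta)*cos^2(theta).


cos^4(75) = 0.004487, sin^4(75) = 0.870513, sin^2(75)*cos^2(75) = 0.0625
1/G12 - 2*nu12/E1 = 1/5 - 2*0.35/192 = 0.196354 GPa^-1
1/Ex = 0.004487/192 + 0.870513/7 + 0.196354*0.0625 = 0.1366545 GPa^-1
Ex = 7.32 GPa

7.32 GPa


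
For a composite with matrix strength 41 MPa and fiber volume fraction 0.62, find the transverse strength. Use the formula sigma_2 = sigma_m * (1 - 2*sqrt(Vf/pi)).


factor = 1 - 2*sqrt(0.62/pi) = 0.1115
sigma_2 = 41 * 0.1115 = 4.57 MPa

4.57 MPa


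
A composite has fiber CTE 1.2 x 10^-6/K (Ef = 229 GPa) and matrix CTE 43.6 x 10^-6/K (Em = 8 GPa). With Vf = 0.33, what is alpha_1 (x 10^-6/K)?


E1 = Ef*Vf + Em*(1-Vf) = 80.93
alpha_1 = (alpha_f*Ef*Vf + alpha_m*Em*(1-Vf))/E1 = 4.01 x 10^-6/K

4.01 x 10^-6/K


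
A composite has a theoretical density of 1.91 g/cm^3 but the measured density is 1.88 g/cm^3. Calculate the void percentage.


Void% = (rho_theo - rho_actual)/rho_theo * 100 = (1.91 - 1.88)/1.91 * 100 = 1.57%

1.57%


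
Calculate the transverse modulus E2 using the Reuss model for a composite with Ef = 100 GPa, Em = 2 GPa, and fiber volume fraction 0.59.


1/E2 = Vf/Ef + (1-Vf)/Em = 0.59/100 + 0.41/2
E2 = 4.74 GPa

4.74 GPa


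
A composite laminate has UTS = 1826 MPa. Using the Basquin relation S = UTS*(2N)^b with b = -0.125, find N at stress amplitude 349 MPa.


N = 0.5 * (S/UTS)^(1/b) = 0.5 * (349/1826)^(1/-0.125) = 280784.2700 cycles

280784.2700 cycles


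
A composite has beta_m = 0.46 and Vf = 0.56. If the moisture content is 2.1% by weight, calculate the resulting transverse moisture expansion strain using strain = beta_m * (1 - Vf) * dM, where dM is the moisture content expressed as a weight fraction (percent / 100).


dM = 2.1/100 = 0.021
strain = beta_m * (1-Vf) * dM = 0.46 * 0.44 * 0.021 = 0.0042504

0.0042504


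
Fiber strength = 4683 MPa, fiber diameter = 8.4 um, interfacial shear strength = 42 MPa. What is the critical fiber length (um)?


Lc = sigma_f * d / (2 * tau_i) = 4683 * 8.4 / (2 * 42) = 468.3 um

468.3 um


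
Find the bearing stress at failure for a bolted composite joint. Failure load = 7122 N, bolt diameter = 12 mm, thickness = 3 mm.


sigma_br = F/(d*h) = 7122/(12*3) = 197.8 MPa

197.8 MPa


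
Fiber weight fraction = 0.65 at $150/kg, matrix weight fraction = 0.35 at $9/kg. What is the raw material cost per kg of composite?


Cost = cost_f*Wf + cost_m*Wm = 150*0.65 + 9*0.35 = $100.65/kg

$100.65/kg


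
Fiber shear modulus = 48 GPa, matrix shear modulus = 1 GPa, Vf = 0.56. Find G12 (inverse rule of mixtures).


1/G12 = Vf/Gf + (1-Vf)/Gm = 0.56/48 + 0.44/1
G12 = 2.21 GPa

2.21 GPa


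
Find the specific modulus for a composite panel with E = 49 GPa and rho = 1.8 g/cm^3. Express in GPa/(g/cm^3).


Specific stiffness = E/rho = 49/1.8 = 27.2 GPa/(g/cm^3)

27.2 GPa/(g/cm^3)


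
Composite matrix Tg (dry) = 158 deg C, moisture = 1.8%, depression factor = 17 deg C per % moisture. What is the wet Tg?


Tg_wet = Tg_dry - k*moisture = 158 - 17*1.8 = 127.4 deg C

127.4 deg C


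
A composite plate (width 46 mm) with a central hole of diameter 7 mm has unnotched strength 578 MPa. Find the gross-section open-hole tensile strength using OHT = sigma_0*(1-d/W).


OHT = sigma_0*(1-d/W) = 578*(1-7/46) = 490.0 MPa

490.0 MPa
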